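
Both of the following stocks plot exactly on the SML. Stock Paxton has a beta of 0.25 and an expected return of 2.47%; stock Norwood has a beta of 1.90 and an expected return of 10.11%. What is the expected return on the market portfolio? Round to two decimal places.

Both satisfy E(R) = R_f + β·MRP, so the slope of the SML is
MRP = (10.11% − 2.47%) / (1.90 − 0.25) = 7.64% / 1.65 = 4.6303%
R_f = E(R_Paxton) − β_Paxton·MRP = 2.47% − 0.25 × 4.6303% = 1.3124%
E(R_m) = R_f + MRP = 1.3124% + 4.6303% = 5.94%

5.94%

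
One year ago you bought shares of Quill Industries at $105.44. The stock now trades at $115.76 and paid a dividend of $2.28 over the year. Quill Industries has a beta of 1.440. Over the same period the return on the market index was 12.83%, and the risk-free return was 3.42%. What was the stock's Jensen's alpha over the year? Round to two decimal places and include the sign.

-5.02%

Realised HPR = (P1 + D1 − P0) / P0 = (115.76 + 2.28 − 105.44) / 105.44 = 12.60 / 105.44 = 11.9499%
MRP = 12.83% − 3.42% = 9.41%
CAPM required = R_f + β·MRP = 3.42% + 1.440 × 9.41% = 16.97040%
α = realised − required = 11.9499% − 16.97040% = -5.02%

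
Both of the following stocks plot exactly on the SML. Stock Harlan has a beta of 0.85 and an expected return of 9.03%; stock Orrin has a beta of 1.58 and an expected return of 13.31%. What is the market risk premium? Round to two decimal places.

5.86%

Both satisfy E(R) = R_f + β·MRP, so the slope of the SML is
MRP = (13.31% − 9.03%) / (1.58 − 0.85) = 4.28% / 0.73 = 5.8630%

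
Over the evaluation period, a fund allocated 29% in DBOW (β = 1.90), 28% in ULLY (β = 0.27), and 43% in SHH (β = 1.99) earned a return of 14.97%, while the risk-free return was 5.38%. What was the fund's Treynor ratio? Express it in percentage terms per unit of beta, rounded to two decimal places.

6.47%

β_P = 0.29×1.90 + 0.28×0.27 + 0.43×1.99 = 1.4823
Treynor = (R_P − R_f) / β_P = (14.97% − 5.38%) / 1.4823 = 9.59% / 1.4823 = 6.47%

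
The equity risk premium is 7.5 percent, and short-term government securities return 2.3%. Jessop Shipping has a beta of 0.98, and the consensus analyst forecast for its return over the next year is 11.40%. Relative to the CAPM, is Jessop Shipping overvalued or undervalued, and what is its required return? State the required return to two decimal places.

Required return = R_f + β·MRP = 2.3% + 0.98 × 7.5% = 9.65%
Forecast 11.40% > required 9.65% → the stock plots above the SML → undervalued.

Undervalued; required return 9.65%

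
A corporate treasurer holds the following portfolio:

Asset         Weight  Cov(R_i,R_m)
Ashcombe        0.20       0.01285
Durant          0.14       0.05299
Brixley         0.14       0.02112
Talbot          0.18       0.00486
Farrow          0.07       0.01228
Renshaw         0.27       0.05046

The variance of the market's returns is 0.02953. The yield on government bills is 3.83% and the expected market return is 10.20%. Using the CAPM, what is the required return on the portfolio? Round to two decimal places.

9.94%

β_Ashcombe = 0.01285 / 0.02953 = 0.4352
β_Durant = 0.05299 / 0.02953 = 1.7944
β_Brixley = 0.02112 / 0.02953 = 0.7152
β_Talbot = 0.00486 / 0.02953 = 0.1646
β_Farrow = 0.01228 / 0.02953 = 0.4158
β_Renshaw = 0.05046 / 0.02953 = 1.7088
β_P = Σ w_i β_i = 0.20×0.4352 + 0.14×1.7944 + 0.14×0.7152 + 0.18×0.1646 + 0.07×0.4158 + 0.27×1.7088 = 0.9585
MRP = 10.20% − 3.83% = 6.37%
E(R_P) = R_f + β_P × MRP = 3.83% + 0.9585 × 6.37% = 9.94%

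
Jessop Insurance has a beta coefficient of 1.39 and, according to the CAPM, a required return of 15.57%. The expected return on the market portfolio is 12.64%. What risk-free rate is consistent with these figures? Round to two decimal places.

E(R) = R_f + β(E(R_m) − R_f) = R_f(1 − β) + β·E(R_m)
15.57% = R_f × (1 − 1.39) + 1.39 × 12.64%
15.57% = R_f × -0.39 + 17.5696%
R_f = (15.57% − 17.5696%) / -0.39 = 5.13%

5.13%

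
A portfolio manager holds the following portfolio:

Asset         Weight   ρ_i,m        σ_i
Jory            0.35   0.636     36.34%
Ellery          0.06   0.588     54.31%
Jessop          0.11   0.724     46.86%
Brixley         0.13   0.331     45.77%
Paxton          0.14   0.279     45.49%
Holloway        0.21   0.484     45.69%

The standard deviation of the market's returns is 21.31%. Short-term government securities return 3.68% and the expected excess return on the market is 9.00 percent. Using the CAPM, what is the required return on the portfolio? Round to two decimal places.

13.03%

β_Jory = 0.636 × 36.34% / 21.31% = 1.0846
β_Ellery = 0.588 × 54.31% / 21.31% = 1.4986
β_Jessop = 0.724 × 46.86% / 21.31% = 1.5921
β_Brixley = 0.331 × 45.77% / 21.31% = 0.7109
β_Paxton = 0.279 × 45.49% / 21.31% = 0.5956
β_Holloway = 0.484 × 45.69% / 21.31% = 1.0377
β_P = Σ w_i β_i = 0.35×1.0846 + 0.06×1.4986 + 0.11×1.5921 + 0.13×0.7109 + 0.14×0.5956 + 0.21×1.0377 = 1.0384
E(R_P) = R_f + β_P × MRP = 3.68% + 1.0384 × 9.00% = 13.03%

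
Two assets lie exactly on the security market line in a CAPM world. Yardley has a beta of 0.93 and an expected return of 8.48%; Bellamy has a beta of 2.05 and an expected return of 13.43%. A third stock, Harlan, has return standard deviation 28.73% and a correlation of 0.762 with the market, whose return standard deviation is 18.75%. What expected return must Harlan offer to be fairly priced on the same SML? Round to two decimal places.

9.53%

MRP = (13.43% − 8.48%) / (2.05 − 0.93) = 4.4196%
R_f = 8.48% − 0.93 × 4.4196% = 4.3698%
β_Harlan = ρ·σ_i/σ_m = 0.762 × 28.73 / 18.75 = 1.1676
E(R_Harlan) = R_f + β × MRP = 4.3698% + 1.1676 × 4.4196% = 9.53%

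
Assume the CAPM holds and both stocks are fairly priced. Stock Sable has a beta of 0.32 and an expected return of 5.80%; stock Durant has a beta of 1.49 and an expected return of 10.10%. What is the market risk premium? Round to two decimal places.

3.68%

Both satisfy E(R) = R_f + β·MRP, so the slope of the SML is
MRP = (10.10% − 5.80%) / (1.49 − 0.32) = 4.30% / 1.17 = 3.6752%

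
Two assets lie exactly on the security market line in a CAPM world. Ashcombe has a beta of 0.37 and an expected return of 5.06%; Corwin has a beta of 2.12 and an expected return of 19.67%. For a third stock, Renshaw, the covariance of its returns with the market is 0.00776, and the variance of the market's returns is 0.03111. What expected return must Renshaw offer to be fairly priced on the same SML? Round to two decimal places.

MRP = (19.67% − 5.06%) / (2.12 − 0.37) = 8.3486%
R_f = 5.06% − 0.37 × 8.3486% = 1.9710%
β_Renshaw = Cov / Var(R_m) = 0.00776 / 0.03111 = 0.2494
E(R_Renshaw) = R_f + β × MRP = 1.9710% + 0.2494 × 8.3486% = 4.05%

4.05%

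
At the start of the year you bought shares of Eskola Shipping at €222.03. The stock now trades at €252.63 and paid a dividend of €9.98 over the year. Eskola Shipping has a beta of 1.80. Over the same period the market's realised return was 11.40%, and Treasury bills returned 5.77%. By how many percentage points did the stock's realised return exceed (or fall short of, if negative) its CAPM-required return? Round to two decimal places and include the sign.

Realised HPR = (P1 + D1 − P0) / P0 = (252.63 + 9.98 − 222.03) / 222.03 = 40.58 / 222.03 = 18.2768%
MRP = 11.40% − 5.77% = 5.63%
CAPM required = R_f + β·MRP = 5.77% + 1.80 × 5.63% = 15.9040%
α = realised − required = 18.2768% − 15.9040% = +2.37%

+2.37%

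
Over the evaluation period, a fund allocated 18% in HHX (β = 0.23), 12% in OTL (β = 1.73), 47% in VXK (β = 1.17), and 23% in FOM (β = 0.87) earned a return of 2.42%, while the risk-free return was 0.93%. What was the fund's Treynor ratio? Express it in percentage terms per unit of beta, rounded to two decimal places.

β_P = 0.18×0.23 + 0.12×1.73 + 0.47×1.17 + 0.23×0.87 = 0.9990
Treynor = (R_P − R_f) / β_P = (2.42% − 0.93%) / 0.9990 = 1.49% / 0.9990 = 1.49%

1.49%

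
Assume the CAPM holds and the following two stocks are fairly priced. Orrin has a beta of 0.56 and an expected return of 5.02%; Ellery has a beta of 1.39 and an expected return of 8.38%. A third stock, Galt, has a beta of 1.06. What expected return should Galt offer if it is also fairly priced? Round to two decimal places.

7.04%

MRP (SML slope) = (8.38% − 5.02%) / (1.39 − 0.56) = 3.36% / 0.83 = 4.0482%
R_f (intercept) = 5.02% − 0.56 × 4.0482% = 2.7530%
E(R_Galt) = R_f + β × MRP = 2.7530% + 1.06 × 4.0482% = 7.04%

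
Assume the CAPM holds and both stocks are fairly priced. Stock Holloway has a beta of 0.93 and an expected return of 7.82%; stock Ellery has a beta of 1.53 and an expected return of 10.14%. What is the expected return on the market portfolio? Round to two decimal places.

Both satisfy E(R) = R_f + β·MRP, so the slope of the SML is
MRP = (10.14% − 7.82%) / (1.53 − 0.93) = 2.32% / 0.60 = 3.8667%
R_f = E(R_Holloway) − β_Holloway·MRP = 7.82% − 0.93 × 3.8667% = 4.2240%
E(R_m) = R_f + MRP = 4.2240% + 3.8667% = 8.09%

8.09%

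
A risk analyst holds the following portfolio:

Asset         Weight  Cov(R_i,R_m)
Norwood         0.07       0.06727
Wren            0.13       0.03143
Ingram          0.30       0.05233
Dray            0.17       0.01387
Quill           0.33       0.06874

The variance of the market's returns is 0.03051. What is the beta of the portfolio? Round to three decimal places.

1.624

β_Norwood = 0.06727 / 0.03051 = 2.2049
β_Wren = 0.03143 / 0.03051 = 1.0302
β_Ingram = 0.05233 / 0.03051 = 1.7152
β_Dray = 0.01387 / 0.03051 = 0.4546
β_Quill = 0.06874 / 0.03051 = 2.2530
β_P = Σ w_i β_i = 0.07×2.2049 + 0.13×1.0302 + 0.30×1.7152 + 0.17×0.4546 + 0.33×2.2530 = 1.6236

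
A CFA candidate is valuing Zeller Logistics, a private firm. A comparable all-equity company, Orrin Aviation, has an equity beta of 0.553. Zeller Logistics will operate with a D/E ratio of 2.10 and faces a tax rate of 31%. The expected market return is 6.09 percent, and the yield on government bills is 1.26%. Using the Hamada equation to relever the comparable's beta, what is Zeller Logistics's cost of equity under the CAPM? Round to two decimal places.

β_L = β_U × [1 + (1 − t)(D/E)] = 0.553 × [1 + (1 − 0.31) × 2.10]
    = 0.553 × [1 + 0.69 × 2.10] = 0.553 × 2.4490 = 1.3543
MRP = 6.09% − 1.26% = 4.83%
E(R) = R_f + β_L × MRP = 1.26% + 1.3543 × 4.83% = 7.80%

7.80%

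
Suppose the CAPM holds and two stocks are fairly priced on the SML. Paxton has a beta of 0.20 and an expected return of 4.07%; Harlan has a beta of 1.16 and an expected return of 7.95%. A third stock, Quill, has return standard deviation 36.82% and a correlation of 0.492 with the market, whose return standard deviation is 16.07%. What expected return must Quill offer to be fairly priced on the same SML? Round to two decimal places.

MRP = (7.95% − 4.07%) / (1.16 − 0.20) = 4.0417%
R_f = 4.07% − 0.20 × 4.0417% = 3.2617%
β_Quill = ρ·σ_i/σ_m = 0.492 × 36.82 / 16.07 = 1.1273
E(R_Quill) = R_f + β × MRP = 3.2617% + 1.1273 × 4.0417% = 7.82%

7.82%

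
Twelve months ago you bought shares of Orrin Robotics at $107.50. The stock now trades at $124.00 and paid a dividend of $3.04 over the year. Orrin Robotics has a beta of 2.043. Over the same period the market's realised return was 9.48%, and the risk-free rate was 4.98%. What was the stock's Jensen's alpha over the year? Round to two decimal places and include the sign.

Realised HPR = (P1 + D1 − P0) / P0 = (124.00 + 3.04 − 107.50) / 107.50 = 19.54 / 107.50 = 18.1767%
MRP = 9.48% − 4.98% = 4.50%
CAPM required = R_f + β·MRP = 4.98% + 2.043 × 4.50% = 14.17350%
α = realised − required = 18.1767% − 14.17350% = +4.00%

+4.00%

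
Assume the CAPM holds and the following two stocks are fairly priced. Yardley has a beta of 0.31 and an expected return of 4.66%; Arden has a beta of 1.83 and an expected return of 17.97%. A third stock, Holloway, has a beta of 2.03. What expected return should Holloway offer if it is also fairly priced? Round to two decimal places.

19.72%

MRP (SML slope) = (17.97% − 4.66%) / (1.83 − 0.31) = 13.31% / 1.52 = 8.7566%
R_f (intercept) = 4.66% − 0.31 × 8.7566% = 1.9455%
E(R_Holloway) = R_f + β × MRP = 1.9455% + 2.03 × 8.7566% = 19.72%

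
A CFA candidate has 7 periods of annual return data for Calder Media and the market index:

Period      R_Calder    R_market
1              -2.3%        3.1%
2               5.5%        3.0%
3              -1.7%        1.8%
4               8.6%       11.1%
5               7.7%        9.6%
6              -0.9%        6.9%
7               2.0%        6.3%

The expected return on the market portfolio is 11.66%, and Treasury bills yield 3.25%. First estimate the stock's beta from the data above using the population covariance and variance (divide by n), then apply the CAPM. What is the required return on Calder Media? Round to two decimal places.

Mean R_i = (-2.3 + 5.5 − 1.7 + 8.6 + 7.7 − 0.9 + 2.0) / 7 = 2.7000%
Mean R_m = (3.1 + 3.0 + 1.8 + 11.1 + 9.6 + 6.9 + 6.3) / 7 = 5.9714%
Σ(R_i − R̄_i)(R_m − R̄_m) = 69.2200  ⇒  Cov = 69.2200 / 7 = 9.8886
Σ(R_m − R̄_m)² = 74.9143  ⇒  Var(R_m) = 74.9143 / 7 = 10.7020
β = Cov / Var(R_m) = 9.8886 / 10.7020 = 0.9240
MRP = 11.66% − 3.25% = 8.41%
E(R) = R_f + β × MRP = 3.25% + 0.9240 × 8.41% = 11.02%

11.02%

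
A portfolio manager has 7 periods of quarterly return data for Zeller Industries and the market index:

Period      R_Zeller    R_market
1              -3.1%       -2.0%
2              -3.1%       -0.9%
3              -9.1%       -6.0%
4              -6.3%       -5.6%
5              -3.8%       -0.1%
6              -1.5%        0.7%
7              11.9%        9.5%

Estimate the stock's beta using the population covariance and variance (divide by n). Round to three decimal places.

Mean R_i = (-3.1 − 3.1 − 9.1 − 6.3 − 3.8 − 1.5 + 11.9) / 7 = -2.1429%
Mean R_m = (-2.0 − 0.9 − 6.0 − 5.6 − 0.1 + 0.7 + 9.5) / 7 = -0.6286%
Σ(R_i − R̄_i)(R_m − R̄_m) = 201.8214  ⇒  Cov = 201.8214 / 7 = 28.8316
Σ(R_m − R̄_m)² = 160.1543  ⇒  Var(R_m) = 160.1543 / 7 = 22.8792
β = Cov / Var(R_m) = 28.8316 / 22.8792 = 1.2602

1.260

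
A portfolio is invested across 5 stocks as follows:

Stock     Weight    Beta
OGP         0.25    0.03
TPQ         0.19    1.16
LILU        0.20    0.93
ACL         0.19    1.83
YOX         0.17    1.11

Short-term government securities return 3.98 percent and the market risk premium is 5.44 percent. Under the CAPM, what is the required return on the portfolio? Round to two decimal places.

9.15%

β_P = Σ w_i β_i = 0.25×0.03 + 0.19×1.16 + 0.20×0.93 + 0.19×1.83 + 0.17×1.11 = 0.9503
E(R_P) = R_f + β_P × MRP = 3.98% + 0.9503 × 5.44% = 9.15%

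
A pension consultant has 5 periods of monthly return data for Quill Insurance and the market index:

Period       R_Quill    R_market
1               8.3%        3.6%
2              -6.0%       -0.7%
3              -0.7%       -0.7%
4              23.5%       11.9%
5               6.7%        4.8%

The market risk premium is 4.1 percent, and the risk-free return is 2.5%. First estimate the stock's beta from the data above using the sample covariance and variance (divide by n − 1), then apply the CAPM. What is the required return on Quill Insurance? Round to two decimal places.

11.15%

Mean R_i = (8.3 − 6.0 − 0.7 + 23.5 + 6.7) / 5 = 6.3600%
Mean R_m = (3.6 − 0.7 − 0.7 + 11.9 + 4.8) / 5 = 3.7800%
Σ(R_i − R̄_i)(R_m − R̄_m) = 226.1760  ⇒  Cov = 226.1760 / 4 = 56.5440
Σ(R_m − R̄_m)² = 107.1480  ⇒  Var(R_m) = 107.1480 / 4 = 26.7870
β = Cov / Var(R_m) = 56.5440 / 26.7870 = 2.1109
E(R) = R_f + β × MRP = 2.5% + 2.1109 × 4.1% = 11.15%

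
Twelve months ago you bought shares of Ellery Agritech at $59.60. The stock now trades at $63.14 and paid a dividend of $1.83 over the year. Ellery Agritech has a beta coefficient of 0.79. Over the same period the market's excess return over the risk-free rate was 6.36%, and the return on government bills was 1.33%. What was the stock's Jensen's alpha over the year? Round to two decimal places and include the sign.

+2.66%

Realised HPR = (P1 + D1 − P0) / P0 = (63.14 + 1.83 − 59.60) / 59.60 = 5.37 / 59.60 = 9.0101%
CAPM required = R_f + β·MRP = 1.33% + 0.79 × 6.36% = 6.3544%
α = realised − required = 9.0101% − 6.3544% = +2.66%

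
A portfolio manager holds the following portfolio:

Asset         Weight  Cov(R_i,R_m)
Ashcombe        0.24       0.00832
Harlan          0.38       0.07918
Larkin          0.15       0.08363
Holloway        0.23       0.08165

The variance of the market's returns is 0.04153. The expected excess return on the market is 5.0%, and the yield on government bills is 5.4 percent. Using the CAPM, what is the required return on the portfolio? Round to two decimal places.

13.03%

β_Ashcombe = 0.00832 / 0.04153 = 0.2003
β_Harlan = 0.07918 / 0.04153 = 1.9066
β_Larkin = 0.08363 / 0.04153 = 2.0137
β_Holloway = 0.08165 / 0.04153 = 1.9660
β_P = Σ w_i β_i = 0.24×0.2003 + 0.38×1.9066 + 0.15×2.0137 + 0.23×1.9660 = 1.5268
E(R_P) = R_f + β_P × MRP = 5.4% + 1.5268 × 5.0% = 13.03%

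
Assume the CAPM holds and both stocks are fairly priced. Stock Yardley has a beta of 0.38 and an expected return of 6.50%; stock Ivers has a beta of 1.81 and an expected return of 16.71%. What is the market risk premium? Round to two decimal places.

7.14%

Both satisfy E(R) = R_f + β·MRP, so the slope of the SML is
MRP = (16.71% − 6.50%) / (1.81 − 0.38) = 10.21% / 1.43 = 7.1399%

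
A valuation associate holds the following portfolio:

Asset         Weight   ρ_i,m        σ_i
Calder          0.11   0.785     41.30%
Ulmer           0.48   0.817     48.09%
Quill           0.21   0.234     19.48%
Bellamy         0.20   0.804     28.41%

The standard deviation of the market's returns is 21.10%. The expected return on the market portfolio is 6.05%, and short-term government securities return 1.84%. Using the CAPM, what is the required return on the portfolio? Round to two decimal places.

β_Calder = 0.785 × 41.30% / 21.10% = 1.5365
β_Ulmer = 0.817 × 48.09% / 21.10% = 1.8621
β_Quill = 0.234 × 19.48% / 21.10% = 0.2160
β_Bellamy = 0.804 × 28.41% / 21.10% = 1.0825
β_P = Σ w_i β_i = 0.11×1.5365 + 0.48×1.8621 + 0.21×0.2160 + 0.20×1.0825 = 1.3247
MRP = 6.05% − 1.84% = 4.21%
E(R_P) = R_f + β_P × MRP = 1.84% + 1.3247 × 4.21% = 7.42%

7.42%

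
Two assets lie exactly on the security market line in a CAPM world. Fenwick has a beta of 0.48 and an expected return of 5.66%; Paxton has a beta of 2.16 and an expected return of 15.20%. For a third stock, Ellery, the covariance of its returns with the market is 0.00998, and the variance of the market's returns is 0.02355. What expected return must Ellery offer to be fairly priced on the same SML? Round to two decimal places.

MRP = (15.20% − 5.66%) / (2.16 − 0.48) = 5.6786%
R_f = 5.66% − 0.48 × 5.6786% = 2.9343%
β_Ellery = Cov / Var(R_m) = 0.00998 / 0.02355 = 0.4238
E(R_Ellery) = R_f + β × MRP = 2.9343% + 0.4238 × 5.6786% = 5.34%

5.34%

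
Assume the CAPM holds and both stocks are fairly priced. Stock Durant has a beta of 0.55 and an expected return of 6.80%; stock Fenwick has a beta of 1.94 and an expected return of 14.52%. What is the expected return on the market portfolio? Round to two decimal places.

9.30%

Both satisfy E(R) = R_f + β·MRP, so the slope of the SML is
MRP = (14.52% − 6.80%) / (1.94 − 0.55) = 7.72% / 1.39 = 5.5540%
R_f = E(R_Durant) − β_Durant·MRP = 6.80% − 0.55 × 5.5540% = 3.7453%
E(R_m) = R_f + MRP = 3.7453% + 5.5540% = 9.30%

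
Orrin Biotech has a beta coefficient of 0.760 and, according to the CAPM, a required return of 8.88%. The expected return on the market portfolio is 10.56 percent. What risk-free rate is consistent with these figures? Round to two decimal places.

E(R) = R_f + β(E(R_m) − R_f) = R_f(1 − β) + β·E(R_m)
8.88% = R_f × (1 − 0.760) + 0.760 × 10.56%
8.88% = R_f × 0.240 + 8.02560%
R_f = (8.88% − 8.02560%) / 0.240 = 3.56%

3.56%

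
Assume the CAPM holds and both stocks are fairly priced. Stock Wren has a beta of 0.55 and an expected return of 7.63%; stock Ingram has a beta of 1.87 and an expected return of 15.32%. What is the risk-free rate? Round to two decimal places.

4.43%

Both satisfy E(R) = R_f + β·MRP, so the slope of the SML is
MRP = (15.32% − 7.63%) / (1.87 − 0.55) = 7.69% / 1.32 = 5.8258%
R_f = E(R_Wren) − β_Wren·MRP = 7.63% − 0.55 × 5.8258% = 4.4258%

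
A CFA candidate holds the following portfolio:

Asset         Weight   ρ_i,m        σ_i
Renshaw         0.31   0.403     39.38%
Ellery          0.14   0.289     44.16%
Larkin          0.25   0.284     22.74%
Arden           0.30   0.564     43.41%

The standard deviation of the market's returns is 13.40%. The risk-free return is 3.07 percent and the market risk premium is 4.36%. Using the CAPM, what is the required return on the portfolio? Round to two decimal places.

8.17%

β_Renshaw = 0.403 × 39.38% / 13.40% = 1.1843
β_Ellery = 0.289 × 44.16% / 13.40% = 0.9524
β_Larkin = 0.284 × 22.74% / 13.40% = 0.4820
β_Arden = 0.564 × 43.41% / 13.40% = 1.8271
β_P = Σ w_i β_i = 0.31×1.1843 + 0.14×0.9524 + 0.25×0.4820 + 0.30×1.8271 = 1.1691
E(R_P) = R_f + β_P × MRP = 3.07% + 1.1691 × 4.36% = 8.17%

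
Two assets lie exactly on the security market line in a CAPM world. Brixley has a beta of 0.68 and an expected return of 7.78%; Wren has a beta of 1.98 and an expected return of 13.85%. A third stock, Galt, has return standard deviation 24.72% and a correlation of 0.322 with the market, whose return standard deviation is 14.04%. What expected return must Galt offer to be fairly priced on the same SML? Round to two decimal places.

7.25%

MRP = (13.85% − 7.78%) / (1.98 − 0.68) = 4.6692%
R_f = 7.78% − 0.68 × 4.6692% = 4.6049%
β_Galt = ρ·σ_i/σ_m = 0.322 × 24.72 / 14.04 = 0.5669
E(R_Galt) = R_f + β × MRP = 4.6049% + 0.5669 × 4.6692% = 7.25%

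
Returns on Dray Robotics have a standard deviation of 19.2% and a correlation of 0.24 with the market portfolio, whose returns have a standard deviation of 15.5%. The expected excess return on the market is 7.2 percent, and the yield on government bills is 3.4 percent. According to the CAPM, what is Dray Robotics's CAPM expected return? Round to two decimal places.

5.54%

β = ρ × σ_i / σ_m = 0.24 × 19.2% / 15.5% = 0.2973
E(R) = 3.4% + 0.2973 × 7.2% = 5.54%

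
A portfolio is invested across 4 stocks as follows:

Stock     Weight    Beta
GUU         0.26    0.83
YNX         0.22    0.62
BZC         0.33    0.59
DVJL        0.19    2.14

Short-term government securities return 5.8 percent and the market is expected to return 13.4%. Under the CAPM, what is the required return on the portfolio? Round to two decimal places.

β_P = Σ w_i β_i = 0.26×0.83 + 0.22×0.62 + 0.33×0.59 + 0.19×2.14 = 0.9535
MRP = 13.4% − 5.8% = 7.60%
E(R_P) = R_f + β_P × MRP = 5.8% + 0.9535 × 7.6% = 13.05%

13.05%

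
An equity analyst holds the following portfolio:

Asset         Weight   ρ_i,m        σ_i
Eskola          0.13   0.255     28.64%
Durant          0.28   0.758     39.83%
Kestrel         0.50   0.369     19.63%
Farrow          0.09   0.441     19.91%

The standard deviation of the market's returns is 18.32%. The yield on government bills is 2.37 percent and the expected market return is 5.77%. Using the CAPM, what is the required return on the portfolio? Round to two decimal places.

4.93%

β_Eskola = 0.255 × 28.64% / 18.32% = 0.3986
β_Durant = 0.758 × 39.83% / 18.32% = 1.6480
β_Kestrel = 0.369 × 19.63% / 18.32% = 0.3954
β_Farrow = 0.441 × 19.91% / 18.32% = 0.4793
β_P = Σ w_i β_i = 0.13×0.3986 + 0.28×1.6480 + 0.50×0.3954 + 0.09×0.4793 = 0.7541
MRP = 5.77% − 2.37% = 3.40%
E(R_P) = R_f + β_P × MRP = 2.37% + 0.7541 × 3.40% = 4.93%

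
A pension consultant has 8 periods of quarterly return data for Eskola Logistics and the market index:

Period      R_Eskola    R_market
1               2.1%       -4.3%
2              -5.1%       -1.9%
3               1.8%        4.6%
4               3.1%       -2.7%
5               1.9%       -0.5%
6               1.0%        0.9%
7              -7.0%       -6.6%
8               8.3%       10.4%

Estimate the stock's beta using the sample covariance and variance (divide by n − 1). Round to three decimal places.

Mean R_i = (2.1 − 5.1 + 1.8 + 3.1 + 1.9 + 1.0 − 7.0 + 8.3) / 8 = 0.7625%
Mean R_m = (-4.3 − 1.9 + 4.6 − 2.7 − 0.5 + 0.9 − 6.6 + 10.4) / 8 = -0.0125%
Σ(R_i − R̄_i)(R_m − R̄_m) = 133.1163  ⇒  Cov = 133.1163 / 7 = 19.0166
Σ(R_m − R̄_m)² = 203.3288  ⇒  Var(R_m) = 203.3288 / 7 = 29.0470
β = Cov / Var(R_m) = 19.0166 / 29.0470 = 0.6547

0.655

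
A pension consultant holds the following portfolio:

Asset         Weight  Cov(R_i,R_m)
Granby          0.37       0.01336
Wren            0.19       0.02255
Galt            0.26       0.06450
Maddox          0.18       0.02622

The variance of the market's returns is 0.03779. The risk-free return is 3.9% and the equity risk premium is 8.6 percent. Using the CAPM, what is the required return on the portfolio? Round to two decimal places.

10.89%

β_Granby = 0.01336 / 0.03779 = 0.3535
β_Wren = 0.02255 / 0.03779 = 0.5967
β_Galt = 0.06450 / 0.03779 = 1.7068
β_Maddox = 0.02622 / 0.03779 = 0.6938
β_P = Σ w_i β_i = 0.37×0.3535 + 0.19×0.5967 + 0.26×1.7068 + 0.18×0.6938 = 0.8128
E(R_P) = R_f + β_P × MRP = 3.9% + 0.8128 × 8.6% = 10.89%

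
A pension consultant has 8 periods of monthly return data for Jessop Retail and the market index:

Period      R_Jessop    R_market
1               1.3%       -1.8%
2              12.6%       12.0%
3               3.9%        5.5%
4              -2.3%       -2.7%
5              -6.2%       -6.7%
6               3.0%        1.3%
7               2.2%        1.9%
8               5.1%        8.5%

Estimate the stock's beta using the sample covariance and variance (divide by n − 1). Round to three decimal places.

Mean R_i = (1.3 + 12.6 + 3.9 − 2.3 − 6.2 + 3.0 + 2.2 + 5.1) / 8 = 2.4500%
Mean R_m = (-1.8 + 12.0 + 5.5 − 2.7 − 6.7 + 1.3 + 1.9 + 8.5) / 8 = 2.2500%
Σ(R_i − R̄_i)(R_m − R̄_m) = 225.3900  ⇒  Cov = 225.3900 / 7 = 32.1986
Σ(R_m − R̄_m)² = 266.7200  ⇒  Var(R_m) = 266.7200 / 7 = 38.1029
β = Cov / Var(R_m) = 32.1986 / 38.1029 = 0.8450

0.845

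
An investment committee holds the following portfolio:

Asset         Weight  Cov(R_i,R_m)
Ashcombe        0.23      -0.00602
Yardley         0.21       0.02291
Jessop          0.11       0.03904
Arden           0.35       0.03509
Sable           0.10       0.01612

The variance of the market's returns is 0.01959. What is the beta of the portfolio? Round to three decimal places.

1.103

β_Ashcombe = -0.00602 / 0.01959 = -0.3073
β_Yardley = 0.02291 / 0.01959 = 1.1695
β_Jessop = 0.03904 / 0.01959 = 1.9929
β_Arden = 0.03509 / 0.01959 = 1.7912
β_Sable = 0.01612 / 0.01959 = 0.8229
β_P = Σ w_i β_i = 0.23×-0.3073 + 0.21×1.1695 + 0.11×1.9929 + 0.35×1.7912 + 0.10×0.8229 = 1.1033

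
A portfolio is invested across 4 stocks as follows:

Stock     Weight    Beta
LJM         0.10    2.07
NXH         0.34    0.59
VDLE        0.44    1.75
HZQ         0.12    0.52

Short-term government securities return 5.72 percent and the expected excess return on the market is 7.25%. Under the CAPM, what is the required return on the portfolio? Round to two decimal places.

14.71%

β_P = Σ w_i β_i = 0.10×2.07 + 0.34×0.59 + 0.44×1.75 + 0.12×0.52 = 1.2400
E(R_P) = R_f + β_P × MRP = 5.72% + 1.2400 × 7.25% = 14.71%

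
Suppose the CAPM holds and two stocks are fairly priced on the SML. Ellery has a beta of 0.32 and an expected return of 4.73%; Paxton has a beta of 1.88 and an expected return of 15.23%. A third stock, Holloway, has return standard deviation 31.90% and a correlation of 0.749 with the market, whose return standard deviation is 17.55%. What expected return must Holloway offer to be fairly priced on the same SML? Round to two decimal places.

MRP = (15.23% − 4.73%) / (1.88 − 0.32) = 6.7308%
R_f = 4.73% − 0.32 × 6.7308% = 2.5761%
β_Holloway = ρ·σ_i/σ_m = 0.749 × 31.90 / 17.55 = 1.3614
E(R_Holloway) = R_f + β × MRP = 2.5761% + 1.3614 × 6.7308% = 11.74%

11.74%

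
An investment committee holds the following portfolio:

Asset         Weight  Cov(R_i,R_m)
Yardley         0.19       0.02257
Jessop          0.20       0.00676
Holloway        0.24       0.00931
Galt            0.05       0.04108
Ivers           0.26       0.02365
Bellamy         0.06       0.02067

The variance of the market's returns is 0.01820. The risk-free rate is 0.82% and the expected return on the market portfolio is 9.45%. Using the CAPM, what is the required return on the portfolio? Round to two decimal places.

β_Yardley = 0.02257 / 0.01820 = 1.2401
β_Jessop = 0.00676 / 0.01820 = 0.3714
β_Holloway = 0.00931 / 0.01820 = 0.5115
β_Galt = 0.04108 / 0.01820 = 2.2571
β_Ivers = 0.02365 / 0.01820 = 1.2995
β_Bellamy = 0.02067 / 0.01820 = 1.1357
β_P = Σ w_i β_i = 0.19×1.2401 + 0.20×0.3714 + 0.24×0.5115 + 0.05×2.2571 + 0.26×1.2995 + 0.06×1.1357 = 0.9515
MRP = 9.45% − 0.82% = 8.63%
E(R_P) = R_f + β_P × MRP = 0.82% + 0.9515 × 8.63% = 9.03%

9.03%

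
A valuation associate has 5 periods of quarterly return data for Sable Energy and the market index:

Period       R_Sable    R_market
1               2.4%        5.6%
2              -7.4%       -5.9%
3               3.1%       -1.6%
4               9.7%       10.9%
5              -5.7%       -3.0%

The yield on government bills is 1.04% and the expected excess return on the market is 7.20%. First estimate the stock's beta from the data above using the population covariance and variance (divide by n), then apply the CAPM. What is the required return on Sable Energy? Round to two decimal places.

Mean R_i = (2.4 − 7.4 + 3.1 + 9.7 − 5.7) / 5 = 0.4200%
Mean R_m = (5.6 − 5.9 − 1.6 + 10.9 − 3.0) / 5 = 1.2000%
Σ(R_i − R̄_i)(R_m − R̄_m) = 172.4500  ⇒  Cov = 172.4500 / 5 = 34.4900
Σ(R_m − R̄_m)² = 189.3400  ⇒  Var(R_m) = 189.3400 / 5 = 37.8680
β = Cov / Var(R_m) = 34.4900 / 37.8680 = 0.9108
E(R) = R_f + β × MRP = 1.04% + 0.9108 × 7.20% = 7.60%

7.60%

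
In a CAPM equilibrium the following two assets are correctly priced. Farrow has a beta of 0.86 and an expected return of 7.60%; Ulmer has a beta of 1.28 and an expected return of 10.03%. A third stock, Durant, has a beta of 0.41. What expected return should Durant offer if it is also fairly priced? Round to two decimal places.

MRP (SML slope) = (10.03% − 7.60%) / (1.28 − 0.86) = 2.43% / 0.42 = 5.7857%
R_f (intercept) = 7.60% − 0.86 × 5.7857% = 2.6243%
E(R_Durant) = R_f + β × MRP = 2.6243% + 0.41 × 5.7857% = 5.00%

5.00%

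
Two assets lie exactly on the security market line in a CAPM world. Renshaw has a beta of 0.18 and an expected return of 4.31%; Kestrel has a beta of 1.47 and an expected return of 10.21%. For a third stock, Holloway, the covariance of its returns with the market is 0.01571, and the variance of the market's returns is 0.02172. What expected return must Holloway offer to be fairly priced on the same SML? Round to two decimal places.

6.79%

MRP = (10.21% − 4.31%) / (1.47 − 0.18) = 4.5736%
R_f = 4.31% − 0.18 × 4.5736% = 3.4868%
β_Holloway = Cov / Var(R_m) = 0.01571 / 0.02172 = 0.7233
E(R_Holloway) = R_f + β × MRP = 3.4868% + 0.7233 × 4.5736% = 6.79%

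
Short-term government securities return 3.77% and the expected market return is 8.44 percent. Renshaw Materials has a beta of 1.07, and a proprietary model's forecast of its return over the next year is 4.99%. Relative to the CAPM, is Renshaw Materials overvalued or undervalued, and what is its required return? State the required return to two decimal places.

Overvalued; required return 8.77%

MRP = 8.44% − 3.77% = 4.67%
Required return = R_f + β·MRP = 3.77% + 1.07 × 4.67% = 8.77%
Forecast 4.99% < required 8.77% → the stock plots below the SML → overvalued.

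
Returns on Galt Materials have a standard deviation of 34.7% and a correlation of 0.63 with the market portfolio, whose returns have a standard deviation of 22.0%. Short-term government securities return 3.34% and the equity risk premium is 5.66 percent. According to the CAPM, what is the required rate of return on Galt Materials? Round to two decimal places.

8.96%

β = ρ × σ_i / σ_m = 0.63 × 34.7% / 22.0% = 0.9937
E(R) = 3.34% + 0.9937 × 5.66% = 8.96%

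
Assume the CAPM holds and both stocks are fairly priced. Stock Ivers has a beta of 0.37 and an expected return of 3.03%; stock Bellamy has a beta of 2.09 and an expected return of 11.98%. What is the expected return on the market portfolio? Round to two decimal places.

6.31%

Both satisfy E(R) = R_f + β·MRP, so the slope of the SML is
MRP = (11.98% − 3.03%) / (2.09 − 0.37) = 8.95% / 1.72 = 5.2035%
R_f = E(R_Ivers) − β_Ivers·MRP = 3.03% − 0.37 × 5.2035% = 1.1047%
E(R_m) = R_f + MRP = 1.1047% + 5.2035% = 6.31%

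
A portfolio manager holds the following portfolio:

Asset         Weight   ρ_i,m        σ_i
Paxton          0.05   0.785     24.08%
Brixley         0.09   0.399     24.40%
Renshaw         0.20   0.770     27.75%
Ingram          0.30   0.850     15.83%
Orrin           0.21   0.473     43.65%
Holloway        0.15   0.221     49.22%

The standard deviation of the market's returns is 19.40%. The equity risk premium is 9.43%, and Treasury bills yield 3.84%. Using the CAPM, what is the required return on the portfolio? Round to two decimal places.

11.67%

β_Paxton = 0.785 × 24.08% / 19.40% = 0.9744
β_Brixley = 0.399 × 24.40% / 19.40% = 0.5018
β_Renshaw = 0.770 × 27.75% / 19.40% = 1.1014
β_Ingram = 0.850 × 15.83% / 19.40% = 0.6936
β_Orrin = 0.473 × 43.65% / 19.40% = 1.0643
β_Holloway = 0.221 × 49.22% / 19.40% = 0.5607
β_P = Σ w_i β_i = 0.05×0.9744 + 0.09×0.5018 + 0.20×1.1014 + 0.30×0.6936 + 0.21×1.0643 + 0.15×0.5607 = 0.8299
E(R_P) = R_f + β_P × MRP = 3.84% + 0.8299 × 9.43% = 11.67%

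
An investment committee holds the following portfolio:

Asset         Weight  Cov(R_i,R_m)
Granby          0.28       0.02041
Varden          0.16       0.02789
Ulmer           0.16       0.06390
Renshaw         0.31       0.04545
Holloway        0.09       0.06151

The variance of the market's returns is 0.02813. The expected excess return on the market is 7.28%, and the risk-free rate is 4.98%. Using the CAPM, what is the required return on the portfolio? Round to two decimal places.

15.34%

β_Granby = 0.02041 / 0.02813 = 0.7256
β_Varden = 0.02789 / 0.02813 = 0.9915
β_Ulmer = 0.06390 / 0.02813 = 2.2716
β_Renshaw = 0.04545 / 0.02813 = 1.6157
β_Holloway = 0.06151 / 0.02813 = 2.1866
β_P = Σ w_i β_i = 0.28×0.7256 + 0.16×0.9915 + 0.16×2.2716 + 0.31×1.6157 + 0.09×2.1866 = 1.4229
E(R_P) = R_f + β_P × MRP = 4.98% + 1.4229 × 7.28% = 15.34%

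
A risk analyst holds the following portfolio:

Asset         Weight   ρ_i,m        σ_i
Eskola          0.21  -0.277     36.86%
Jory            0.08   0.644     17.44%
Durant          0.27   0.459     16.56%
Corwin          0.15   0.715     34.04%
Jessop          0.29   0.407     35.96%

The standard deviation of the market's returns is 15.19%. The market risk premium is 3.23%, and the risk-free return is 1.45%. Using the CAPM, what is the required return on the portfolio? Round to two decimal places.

β_Eskola = -0.277 × 36.86% / 15.19% = -0.6722
β_Jory = 0.644 × 17.44% / 15.19% = 0.7394
β_Durant = 0.459 × 16.56% / 15.19% = 0.5004
β_Corwin = 0.715 × 34.04% / 15.19% = 1.6023
β_Jessop = 0.407 × 35.96% / 15.19% = 0.9635
β_P = Σ w_i β_i = 0.21×-0.6722 + 0.08×0.7394 + 0.27×0.5004 + 0.15×1.6023 + 0.29×0.9635 = 0.5729
E(R_P) = R_f + β_P × MRP = 1.45% + 0.5729 × 3.23% = 3.30%

3.30%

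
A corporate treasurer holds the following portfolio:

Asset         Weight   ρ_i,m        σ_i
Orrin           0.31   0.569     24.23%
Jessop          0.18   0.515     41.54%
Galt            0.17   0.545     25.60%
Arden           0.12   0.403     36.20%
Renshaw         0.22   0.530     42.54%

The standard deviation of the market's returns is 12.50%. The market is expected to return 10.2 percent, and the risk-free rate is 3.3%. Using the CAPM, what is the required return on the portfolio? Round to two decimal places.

12.80%

β_Orrin = 0.569 × 24.23% / 12.50% = 1.1029
β_Jessop = 0.515 × 41.54% / 12.50% = 1.7114
β_Galt = 0.545 × 25.60% / 12.50% = 1.1162
β_Arden = 0.403 × 36.20% / 12.50% = 1.1671
β_Renshaw = 0.530 × 42.54% / 12.50% = 1.8037
β_P = Σ w_i β_i = 0.31×1.1029 + 0.18×1.7114 + 0.17×1.1162 + 0.12×1.1671 + 0.22×1.8037 = 1.3766
MRP = 10.2% − 3.3% = 6.90%
E(R_P) = R_f + β_P × MRP = 3.3% + 1.3766 × 6.9% = 12.80%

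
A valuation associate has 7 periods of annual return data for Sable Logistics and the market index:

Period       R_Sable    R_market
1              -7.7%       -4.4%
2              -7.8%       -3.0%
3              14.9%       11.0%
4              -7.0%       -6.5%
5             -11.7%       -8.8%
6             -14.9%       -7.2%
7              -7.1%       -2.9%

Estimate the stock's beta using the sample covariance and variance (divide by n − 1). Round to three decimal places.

1.411

Mean R_i = (-7.7 − 7.8 + 14.9 − 7.0 − 11.7 − 14.9 − 7.1) / 7 = -5.9000%
Mean R_m = (-4.4 − 3.0 + 11.0 − 6.5 − 8.8 − 7.2 − 2.9) / 7 = -3.1143%
Σ(R_i − R̄_i)(R_m − R̄_m) = 368.8900  ⇒  Cov = 368.8900 / 6 = 61.4817
Σ(R_m − R̄_m)² = 261.4086  ⇒  Var(R_m) = 261.4086 / 6 = 43.5681
β = Cov / Var(R_m) = 61.4817 / 43.5681 = 1.4112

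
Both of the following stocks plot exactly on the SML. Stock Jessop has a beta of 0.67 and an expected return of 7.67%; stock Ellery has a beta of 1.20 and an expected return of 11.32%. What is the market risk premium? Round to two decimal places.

Both satisfy E(R) = R_f + β·MRP, so the slope of the SML is
MRP = (11.32% − 7.67%) / (1.20 − 0.67) = 3.65% / 0.53 = 6.8868%

6.89%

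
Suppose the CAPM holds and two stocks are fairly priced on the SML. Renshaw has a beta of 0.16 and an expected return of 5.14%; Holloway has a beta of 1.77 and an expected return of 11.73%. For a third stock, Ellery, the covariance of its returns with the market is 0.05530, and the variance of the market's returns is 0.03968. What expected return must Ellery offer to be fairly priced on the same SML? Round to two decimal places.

MRP = (11.73% − 5.14%) / (1.77 − 0.16) = 4.0932%
R_f = 5.14% − 0.16 × 4.0932% = 4.4851%
β_Ellery = Cov / Var(R_m) = 0.05530 / 0.03968 = 1.3936
E(R_Ellery) = R_f + β × MRP = 4.4851% + 1.3936 × 4.0932% = 10.19%

10.19%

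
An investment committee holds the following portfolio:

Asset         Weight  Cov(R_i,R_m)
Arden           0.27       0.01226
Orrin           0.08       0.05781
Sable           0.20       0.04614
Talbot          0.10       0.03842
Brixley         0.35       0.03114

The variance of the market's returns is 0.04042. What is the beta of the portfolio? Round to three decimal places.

0.789

β_Arden = 0.01226 / 0.04042 = 0.3033
β_Orrin = 0.05781 / 0.04042 = 1.4302
β_Sable = 0.04614 / 0.04042 = 1.1415
β_Talbot = 0.03842 / 0.04042 = 0.9505
β_Brixley = 0.03114 / 0.04042 = 0.7704
β_P = Σ w_i β_i = 0.27×0.3033 + 0.08×1.4302 + 0.20×1.1415 + 0.10×0.9505 + 0.35×0.7704 = 0.7893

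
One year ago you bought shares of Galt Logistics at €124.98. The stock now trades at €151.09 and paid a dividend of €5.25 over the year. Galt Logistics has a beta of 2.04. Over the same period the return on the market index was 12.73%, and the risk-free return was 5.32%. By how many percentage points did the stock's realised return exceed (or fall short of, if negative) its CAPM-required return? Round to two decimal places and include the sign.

Realised HPR = (P1 + D1 − P0) / P0 = (151.09 + 5.25 − 124.98) / 124.98 = 31.36 / 124.98 = 25.0920%
MRP = 12.73% − 5.32% = 7.41%
CAPM required = R_f + β·MRP = 5.32% + 2.04 × 7.41% = 20.4364%
α = realised − required = 25.0920% − 20.4364% = +4.66%

+4.66%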